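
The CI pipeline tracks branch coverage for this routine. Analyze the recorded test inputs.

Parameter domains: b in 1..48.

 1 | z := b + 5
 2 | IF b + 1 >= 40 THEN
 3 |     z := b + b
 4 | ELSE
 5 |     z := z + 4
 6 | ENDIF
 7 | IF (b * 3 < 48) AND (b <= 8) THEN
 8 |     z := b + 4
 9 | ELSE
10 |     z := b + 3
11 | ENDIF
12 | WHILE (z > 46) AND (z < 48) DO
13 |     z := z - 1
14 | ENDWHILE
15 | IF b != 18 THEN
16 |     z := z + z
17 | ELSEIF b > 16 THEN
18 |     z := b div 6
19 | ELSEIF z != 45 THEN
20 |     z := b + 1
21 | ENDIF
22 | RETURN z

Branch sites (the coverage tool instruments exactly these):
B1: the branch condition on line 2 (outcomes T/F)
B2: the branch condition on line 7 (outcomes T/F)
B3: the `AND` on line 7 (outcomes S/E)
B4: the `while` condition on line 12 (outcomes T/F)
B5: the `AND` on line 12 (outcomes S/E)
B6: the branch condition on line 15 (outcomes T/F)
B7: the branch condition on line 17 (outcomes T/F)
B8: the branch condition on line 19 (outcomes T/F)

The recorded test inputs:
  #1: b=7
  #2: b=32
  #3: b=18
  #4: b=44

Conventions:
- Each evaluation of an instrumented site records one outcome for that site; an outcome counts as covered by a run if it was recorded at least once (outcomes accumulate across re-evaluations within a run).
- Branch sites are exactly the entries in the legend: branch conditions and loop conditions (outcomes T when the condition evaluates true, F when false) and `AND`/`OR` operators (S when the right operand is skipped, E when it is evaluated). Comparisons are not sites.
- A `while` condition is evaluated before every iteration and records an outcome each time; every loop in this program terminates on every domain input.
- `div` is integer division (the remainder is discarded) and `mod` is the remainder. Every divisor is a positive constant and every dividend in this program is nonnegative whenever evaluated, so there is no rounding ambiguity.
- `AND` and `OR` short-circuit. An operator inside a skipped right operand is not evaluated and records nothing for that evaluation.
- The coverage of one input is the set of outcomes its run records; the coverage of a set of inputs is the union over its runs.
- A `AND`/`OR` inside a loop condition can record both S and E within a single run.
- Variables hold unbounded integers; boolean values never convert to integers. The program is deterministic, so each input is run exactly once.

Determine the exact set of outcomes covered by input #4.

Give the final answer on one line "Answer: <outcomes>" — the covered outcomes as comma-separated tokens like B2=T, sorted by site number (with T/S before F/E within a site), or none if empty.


Event log for input #4 (b=44):
  B1->T, B3->S, B2->F, B5->E, B4->T, B5->S, B4->F, B6->T
deduplicating events, the covered set is: B1=T, B2=F, B3=S, B4=T, B4=F, B5=S, B5=E, B6=T
Answer: B1=T, B2=F, B3=S, B4=T, B4=F, B5=S, B5=E, B6=T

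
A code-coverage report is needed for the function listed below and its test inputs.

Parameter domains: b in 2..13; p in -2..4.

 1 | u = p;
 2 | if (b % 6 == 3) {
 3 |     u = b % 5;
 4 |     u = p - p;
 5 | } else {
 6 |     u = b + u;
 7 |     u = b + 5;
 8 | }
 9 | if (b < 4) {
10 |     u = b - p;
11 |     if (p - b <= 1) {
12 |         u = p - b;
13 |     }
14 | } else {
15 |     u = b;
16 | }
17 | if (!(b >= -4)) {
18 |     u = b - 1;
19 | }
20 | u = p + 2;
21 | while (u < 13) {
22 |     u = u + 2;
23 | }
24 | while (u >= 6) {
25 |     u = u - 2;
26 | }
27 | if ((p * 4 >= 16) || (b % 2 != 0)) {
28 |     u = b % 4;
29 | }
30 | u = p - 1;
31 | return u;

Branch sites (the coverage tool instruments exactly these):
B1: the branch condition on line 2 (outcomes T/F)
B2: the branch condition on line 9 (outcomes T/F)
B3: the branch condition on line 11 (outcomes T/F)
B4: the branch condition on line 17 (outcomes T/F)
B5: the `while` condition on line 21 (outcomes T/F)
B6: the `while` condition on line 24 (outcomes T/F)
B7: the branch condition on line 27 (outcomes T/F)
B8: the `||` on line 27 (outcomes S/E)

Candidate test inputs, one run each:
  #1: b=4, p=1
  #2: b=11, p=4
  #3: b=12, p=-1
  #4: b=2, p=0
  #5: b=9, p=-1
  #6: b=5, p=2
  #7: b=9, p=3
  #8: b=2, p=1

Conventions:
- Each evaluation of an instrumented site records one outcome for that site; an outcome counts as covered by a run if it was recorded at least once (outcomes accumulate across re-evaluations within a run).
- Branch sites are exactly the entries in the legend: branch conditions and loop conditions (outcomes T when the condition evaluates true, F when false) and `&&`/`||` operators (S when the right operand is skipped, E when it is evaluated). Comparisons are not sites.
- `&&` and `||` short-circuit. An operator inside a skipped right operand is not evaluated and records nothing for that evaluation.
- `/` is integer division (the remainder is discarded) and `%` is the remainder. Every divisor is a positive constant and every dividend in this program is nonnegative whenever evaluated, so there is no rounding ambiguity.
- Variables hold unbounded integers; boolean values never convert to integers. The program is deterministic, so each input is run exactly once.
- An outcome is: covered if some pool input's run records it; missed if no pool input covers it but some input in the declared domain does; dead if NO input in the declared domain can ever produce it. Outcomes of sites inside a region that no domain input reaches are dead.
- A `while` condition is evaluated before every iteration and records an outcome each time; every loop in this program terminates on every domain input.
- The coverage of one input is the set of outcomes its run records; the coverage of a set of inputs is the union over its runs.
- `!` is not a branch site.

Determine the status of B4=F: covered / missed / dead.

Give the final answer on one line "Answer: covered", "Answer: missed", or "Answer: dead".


B4=F is recorded by pool input(s) 1, 2, 3, 4, 5, 6, 7, 8 -> covered
Answer: covered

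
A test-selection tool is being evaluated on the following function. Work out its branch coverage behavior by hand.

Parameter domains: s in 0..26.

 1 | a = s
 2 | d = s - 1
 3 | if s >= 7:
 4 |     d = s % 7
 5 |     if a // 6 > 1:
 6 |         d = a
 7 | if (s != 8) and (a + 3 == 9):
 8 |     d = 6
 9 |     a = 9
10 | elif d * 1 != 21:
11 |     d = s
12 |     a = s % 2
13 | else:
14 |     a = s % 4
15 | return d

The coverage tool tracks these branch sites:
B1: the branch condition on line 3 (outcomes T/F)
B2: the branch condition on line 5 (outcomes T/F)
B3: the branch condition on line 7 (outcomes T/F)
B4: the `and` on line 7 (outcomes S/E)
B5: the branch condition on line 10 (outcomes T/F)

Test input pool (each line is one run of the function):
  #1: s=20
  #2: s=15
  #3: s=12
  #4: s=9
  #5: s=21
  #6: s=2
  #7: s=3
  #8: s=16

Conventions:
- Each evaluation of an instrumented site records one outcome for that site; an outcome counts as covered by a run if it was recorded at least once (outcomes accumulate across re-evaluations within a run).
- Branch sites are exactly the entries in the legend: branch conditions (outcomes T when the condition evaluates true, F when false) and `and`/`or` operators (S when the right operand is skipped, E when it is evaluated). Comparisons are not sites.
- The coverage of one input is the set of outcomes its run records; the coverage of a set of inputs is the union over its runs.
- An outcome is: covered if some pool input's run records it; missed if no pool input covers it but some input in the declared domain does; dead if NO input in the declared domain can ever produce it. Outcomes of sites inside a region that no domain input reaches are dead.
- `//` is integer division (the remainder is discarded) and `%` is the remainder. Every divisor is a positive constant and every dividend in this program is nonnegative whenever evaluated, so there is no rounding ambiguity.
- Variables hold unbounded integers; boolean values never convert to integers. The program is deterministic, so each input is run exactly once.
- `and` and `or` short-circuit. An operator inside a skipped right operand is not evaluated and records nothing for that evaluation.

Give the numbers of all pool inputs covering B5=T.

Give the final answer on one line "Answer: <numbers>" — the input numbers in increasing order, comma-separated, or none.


input #1 (s=20): records B5=T
input #2 (s=15): records B5=T
input #3 (s=12): records B5=T
input #4 (s=9): records B5=T
input #5 (s=21): does not record B5=T
input #6 (s=2): records B5=T
input #7 (s=3): records B5=T
input #8 (s=16): records B5=T
Answer: 1, 2, 3, 4, 6, 7, 8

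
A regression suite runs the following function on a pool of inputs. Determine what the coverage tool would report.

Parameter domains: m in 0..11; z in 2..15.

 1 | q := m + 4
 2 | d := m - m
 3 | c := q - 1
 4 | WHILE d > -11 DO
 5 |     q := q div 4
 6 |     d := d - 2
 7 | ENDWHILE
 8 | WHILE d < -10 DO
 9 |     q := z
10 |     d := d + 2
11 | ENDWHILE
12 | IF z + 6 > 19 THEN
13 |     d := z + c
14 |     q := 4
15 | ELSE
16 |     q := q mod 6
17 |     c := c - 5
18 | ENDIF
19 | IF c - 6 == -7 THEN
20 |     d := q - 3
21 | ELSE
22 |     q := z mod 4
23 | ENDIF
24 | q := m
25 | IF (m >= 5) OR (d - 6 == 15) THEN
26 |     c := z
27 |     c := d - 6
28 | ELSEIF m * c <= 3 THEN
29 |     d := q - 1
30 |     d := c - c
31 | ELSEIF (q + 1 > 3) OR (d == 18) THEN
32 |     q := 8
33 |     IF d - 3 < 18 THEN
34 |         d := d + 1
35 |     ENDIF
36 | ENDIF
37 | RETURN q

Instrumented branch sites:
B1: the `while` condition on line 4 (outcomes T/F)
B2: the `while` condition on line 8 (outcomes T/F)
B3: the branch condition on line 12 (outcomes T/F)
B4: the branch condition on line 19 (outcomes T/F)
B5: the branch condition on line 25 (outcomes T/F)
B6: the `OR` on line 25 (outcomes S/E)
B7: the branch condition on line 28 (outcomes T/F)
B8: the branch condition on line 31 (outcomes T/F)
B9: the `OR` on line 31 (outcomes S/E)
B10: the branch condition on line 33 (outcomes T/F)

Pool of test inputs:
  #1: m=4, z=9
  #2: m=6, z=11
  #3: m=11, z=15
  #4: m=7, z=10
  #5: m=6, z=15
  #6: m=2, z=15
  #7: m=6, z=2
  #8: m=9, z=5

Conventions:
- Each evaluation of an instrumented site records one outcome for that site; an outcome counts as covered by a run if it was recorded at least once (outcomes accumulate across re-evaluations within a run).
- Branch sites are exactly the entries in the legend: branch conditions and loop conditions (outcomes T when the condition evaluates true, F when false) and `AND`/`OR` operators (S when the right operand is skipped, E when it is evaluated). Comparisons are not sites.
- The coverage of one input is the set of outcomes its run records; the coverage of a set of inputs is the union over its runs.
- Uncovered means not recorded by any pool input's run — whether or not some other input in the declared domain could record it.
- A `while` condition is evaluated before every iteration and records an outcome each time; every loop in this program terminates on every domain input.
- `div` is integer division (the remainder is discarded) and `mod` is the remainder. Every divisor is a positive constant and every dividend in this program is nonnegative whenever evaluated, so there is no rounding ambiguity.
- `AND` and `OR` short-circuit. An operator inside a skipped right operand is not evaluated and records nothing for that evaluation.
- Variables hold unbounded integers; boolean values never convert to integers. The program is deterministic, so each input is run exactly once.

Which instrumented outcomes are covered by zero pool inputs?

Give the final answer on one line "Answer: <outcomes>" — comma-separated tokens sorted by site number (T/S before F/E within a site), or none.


#1 (m=4, z=9) -> covered: B1=T, B1=F, B2=T, B2=F, B3=F, B4=F, B5=F, B6=E, B7=F, B8=T, B9=S, B10=T
#2 (m=6, z=11) -> covered: B1=T, B1=F, B2=T, B2=F, B3=F, B4=F, B5=T, B6=S
#3 (m=11, z=15) -> covered: B1=T, B1=F, B2=T, B2=F, B3=T, B4=F, B5=T, B6=S
#4 (m=7, z=10) -> covered: B1=T, B1=F, B2=T, B2=F, B3=F, B4=F, B5=T, B6=S
#5 (m=6, z=15) -> covered: B1=T, B1=F, B2=T, B2=F, B3=T, B4=F, B5=T, B6=S
#6 (m=2, z=15) -> covered: B1=T, B1=F, B2=T, B2=F, B3=T, B4=F, B5=F, B6=E, B7=F, B8=F, B9=E
#7 (m=6, z=2) -> covered: B1=T, B1=F, B2=T, B2=F, B3=F, B4=F, B5=T, B6=S
#8 (m=9, z=5) -> covered: B1=T, B1=F, B2=T, B2=F, B3=F, B4=F, B5=T, B6=S
union over the pool: B1=T, B1=F, B2=T, B2=F, B3=T, B3=F, B4=F, B5=T, B5=F, B6=S, B6=E, B7=F, B8=T, B8=F, B9=S, B9=E, B10=T
uncovered (3 of 20): B4=T, B7=T, B10=F
Answer: B4=T, B7=T, B10=F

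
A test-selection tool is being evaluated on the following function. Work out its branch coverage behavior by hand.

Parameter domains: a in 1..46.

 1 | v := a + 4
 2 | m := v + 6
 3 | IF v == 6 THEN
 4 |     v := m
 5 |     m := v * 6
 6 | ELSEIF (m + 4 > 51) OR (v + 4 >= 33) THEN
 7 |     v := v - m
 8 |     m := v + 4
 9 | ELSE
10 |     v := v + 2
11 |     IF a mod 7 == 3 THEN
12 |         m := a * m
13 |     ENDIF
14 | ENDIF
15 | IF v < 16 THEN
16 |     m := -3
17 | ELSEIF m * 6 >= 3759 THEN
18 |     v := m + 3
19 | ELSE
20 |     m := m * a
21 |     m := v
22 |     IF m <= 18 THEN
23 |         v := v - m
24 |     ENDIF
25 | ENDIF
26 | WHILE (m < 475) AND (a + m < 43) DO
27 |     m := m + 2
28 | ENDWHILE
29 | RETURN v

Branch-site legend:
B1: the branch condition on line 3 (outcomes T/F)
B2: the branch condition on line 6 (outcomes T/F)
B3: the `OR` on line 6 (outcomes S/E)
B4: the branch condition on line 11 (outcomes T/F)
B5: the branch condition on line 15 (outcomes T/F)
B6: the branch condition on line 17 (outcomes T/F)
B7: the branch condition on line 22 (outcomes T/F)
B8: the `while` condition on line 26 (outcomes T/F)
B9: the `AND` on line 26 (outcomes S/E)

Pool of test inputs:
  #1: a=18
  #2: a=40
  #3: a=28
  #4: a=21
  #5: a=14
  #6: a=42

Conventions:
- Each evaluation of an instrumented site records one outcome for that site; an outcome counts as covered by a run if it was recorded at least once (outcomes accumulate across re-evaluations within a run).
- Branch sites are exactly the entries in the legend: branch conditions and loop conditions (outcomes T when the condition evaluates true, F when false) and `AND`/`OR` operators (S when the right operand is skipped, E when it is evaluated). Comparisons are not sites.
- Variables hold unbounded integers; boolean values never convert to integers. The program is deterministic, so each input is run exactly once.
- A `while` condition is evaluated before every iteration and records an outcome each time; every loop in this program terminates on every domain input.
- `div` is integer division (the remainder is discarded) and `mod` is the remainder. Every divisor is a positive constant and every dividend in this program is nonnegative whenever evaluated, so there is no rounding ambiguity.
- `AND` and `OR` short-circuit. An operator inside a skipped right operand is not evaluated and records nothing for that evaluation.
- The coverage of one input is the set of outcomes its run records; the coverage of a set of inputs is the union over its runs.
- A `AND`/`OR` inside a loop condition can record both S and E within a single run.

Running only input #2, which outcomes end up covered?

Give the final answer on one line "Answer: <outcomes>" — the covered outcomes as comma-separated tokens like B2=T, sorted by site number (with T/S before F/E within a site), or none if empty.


Running input #2 (a=40), event by event:
  B1->F, B3->S, B2->T, B5->T, B9->E, B8->T, B9->E, B8->T, B9->E, B8->T
  B9->E, B8->F
deduplicating events, the covered set is: B1=F, B2=T, B3=S, B5=T, B8=T, B8=F, B9=E
Answer: B1=F, B2=T, B3=S, B5=T, B8=T, B8=F, B9=E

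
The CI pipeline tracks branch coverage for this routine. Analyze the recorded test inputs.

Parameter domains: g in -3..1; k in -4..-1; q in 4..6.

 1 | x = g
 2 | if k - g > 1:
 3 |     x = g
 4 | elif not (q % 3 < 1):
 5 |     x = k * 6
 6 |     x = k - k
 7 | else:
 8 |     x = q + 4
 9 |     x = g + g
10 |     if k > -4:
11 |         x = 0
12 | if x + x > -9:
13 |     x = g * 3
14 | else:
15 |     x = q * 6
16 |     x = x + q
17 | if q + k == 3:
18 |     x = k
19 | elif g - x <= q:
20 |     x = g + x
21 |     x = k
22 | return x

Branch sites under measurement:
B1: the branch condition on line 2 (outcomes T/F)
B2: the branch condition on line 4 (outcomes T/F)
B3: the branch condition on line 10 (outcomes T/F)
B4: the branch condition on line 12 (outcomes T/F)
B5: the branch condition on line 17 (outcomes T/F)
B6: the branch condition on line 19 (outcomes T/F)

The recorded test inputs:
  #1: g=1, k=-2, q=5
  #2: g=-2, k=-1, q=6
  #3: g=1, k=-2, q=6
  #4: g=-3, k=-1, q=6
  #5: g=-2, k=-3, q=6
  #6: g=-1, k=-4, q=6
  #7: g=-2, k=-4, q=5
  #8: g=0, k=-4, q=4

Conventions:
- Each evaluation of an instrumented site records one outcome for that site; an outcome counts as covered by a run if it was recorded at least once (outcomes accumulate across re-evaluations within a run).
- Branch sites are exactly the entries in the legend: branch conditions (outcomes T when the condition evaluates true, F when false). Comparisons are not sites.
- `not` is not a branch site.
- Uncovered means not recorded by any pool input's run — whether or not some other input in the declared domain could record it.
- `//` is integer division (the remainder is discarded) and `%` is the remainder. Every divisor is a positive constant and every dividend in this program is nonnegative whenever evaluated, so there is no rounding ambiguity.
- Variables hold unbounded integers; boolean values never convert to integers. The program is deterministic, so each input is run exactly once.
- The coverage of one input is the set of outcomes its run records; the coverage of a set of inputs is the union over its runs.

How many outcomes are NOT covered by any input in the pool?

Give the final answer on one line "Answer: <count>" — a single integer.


input #1 (g=1, k=-2, q=5): events B1->F, B2->T, B4->T, B5->T; covers B1=F, B2=T, B4=T, B5=T
input #2 (g=-2, k=-1, q=6): events B1->F, B2->F, B3->T, B4->T, B5->F, B6->T; covers B1=F, B2=F, B3=T, B4=T, B5=F, B6=T
input #3 (g=1, k=-2, q=6): events B1->F, B2->F, B3->T, B4->T, B5->F, B6->T; covers B1=F, B2=F, B3=T, B4=T, B5=F, B6=T
input #4 (g=-3, k=-1, q=6): events B1->T, B4->T, B5->F, B6->T; covers B1=T, B4=T, B5=F, B6=T
input #5 (g=-2, k=-3, q=6): events B1->F, B2->F, B3->T, B4->T, B5->T; covers B1=F, B2=F, B3=T, B4=T, B5=T
input #6 (g=-1, k=-4, q=6): events B1->F, B2->F, B3->F, B4->T, B5->F, B6->T; covers B1=F, B2=F, B3=F, B4=T, B5=F, B6=T
input #7 (g=-2, k=-4, q=5): events B1->F, B2->T, B4->T, B5->F, B6->T; covers B1=F, B2=T, B4=T, B5=F, B6=T
input #8 (g=0, k=-4, q=4): events B1->F, B2->T, B4->T, B5->F, B6->T; covers B1=F, B2=T, B4=T, B5=F, B6=T
union over the pool: B1=T, B1=F, B2=T, B2=F, B3=T, B3=F, B4=T, B5=T, B5=F, B6=T
uncovered (2 of 12): B4=F, B6=F
Answer: 2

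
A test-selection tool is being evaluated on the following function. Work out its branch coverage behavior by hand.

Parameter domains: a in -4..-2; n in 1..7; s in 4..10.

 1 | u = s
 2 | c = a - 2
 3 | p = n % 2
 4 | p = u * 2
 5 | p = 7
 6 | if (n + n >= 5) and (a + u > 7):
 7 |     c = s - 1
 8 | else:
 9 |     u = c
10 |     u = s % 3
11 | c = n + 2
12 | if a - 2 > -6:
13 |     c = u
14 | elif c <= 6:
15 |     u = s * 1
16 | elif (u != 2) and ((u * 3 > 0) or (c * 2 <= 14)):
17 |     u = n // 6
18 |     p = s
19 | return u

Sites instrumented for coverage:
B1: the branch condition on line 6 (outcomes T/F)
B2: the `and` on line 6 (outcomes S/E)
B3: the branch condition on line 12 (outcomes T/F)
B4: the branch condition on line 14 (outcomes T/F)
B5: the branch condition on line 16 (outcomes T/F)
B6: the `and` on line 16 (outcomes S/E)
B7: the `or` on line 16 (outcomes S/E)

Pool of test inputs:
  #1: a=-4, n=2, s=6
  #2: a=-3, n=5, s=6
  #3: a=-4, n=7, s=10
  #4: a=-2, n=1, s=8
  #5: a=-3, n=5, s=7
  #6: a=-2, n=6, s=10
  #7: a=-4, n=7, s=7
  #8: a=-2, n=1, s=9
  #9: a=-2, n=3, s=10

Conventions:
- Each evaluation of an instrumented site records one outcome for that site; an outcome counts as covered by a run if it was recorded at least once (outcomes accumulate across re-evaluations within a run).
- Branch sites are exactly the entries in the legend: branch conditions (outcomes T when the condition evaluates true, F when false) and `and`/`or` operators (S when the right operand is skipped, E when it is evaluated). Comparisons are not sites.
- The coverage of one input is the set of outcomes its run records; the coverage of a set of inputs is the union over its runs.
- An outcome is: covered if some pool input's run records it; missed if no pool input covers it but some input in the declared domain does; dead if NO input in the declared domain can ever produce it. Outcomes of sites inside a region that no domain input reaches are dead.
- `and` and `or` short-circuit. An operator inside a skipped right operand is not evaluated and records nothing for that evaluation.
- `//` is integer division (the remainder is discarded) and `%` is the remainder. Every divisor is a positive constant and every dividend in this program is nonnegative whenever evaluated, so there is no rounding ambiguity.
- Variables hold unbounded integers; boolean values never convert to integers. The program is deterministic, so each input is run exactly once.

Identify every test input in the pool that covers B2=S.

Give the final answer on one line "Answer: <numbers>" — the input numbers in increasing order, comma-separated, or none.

input #1 (a=-4, n=2, s=6): hits B2=S
input #2 (a=-3, n=5, s=6): never hits B2=S
input #3 (a=-4, n=7, s=10): never hits B2=S
input #4 (a=-2, n=1, s=8): hits B2=S
input #5 (a=-3, n=5, s=7): never hits B2=S
input #6 (a=-2, n=6, s=10): never hits B2=S
input #7 (a=-4, n=7, s=7): never hits B2=S
input #8 (a=-2, n=1, s=9): hits B2=S
input #9 (a=-2, n=3, s=10): never hits B2=S

Answer: 1, 4, 8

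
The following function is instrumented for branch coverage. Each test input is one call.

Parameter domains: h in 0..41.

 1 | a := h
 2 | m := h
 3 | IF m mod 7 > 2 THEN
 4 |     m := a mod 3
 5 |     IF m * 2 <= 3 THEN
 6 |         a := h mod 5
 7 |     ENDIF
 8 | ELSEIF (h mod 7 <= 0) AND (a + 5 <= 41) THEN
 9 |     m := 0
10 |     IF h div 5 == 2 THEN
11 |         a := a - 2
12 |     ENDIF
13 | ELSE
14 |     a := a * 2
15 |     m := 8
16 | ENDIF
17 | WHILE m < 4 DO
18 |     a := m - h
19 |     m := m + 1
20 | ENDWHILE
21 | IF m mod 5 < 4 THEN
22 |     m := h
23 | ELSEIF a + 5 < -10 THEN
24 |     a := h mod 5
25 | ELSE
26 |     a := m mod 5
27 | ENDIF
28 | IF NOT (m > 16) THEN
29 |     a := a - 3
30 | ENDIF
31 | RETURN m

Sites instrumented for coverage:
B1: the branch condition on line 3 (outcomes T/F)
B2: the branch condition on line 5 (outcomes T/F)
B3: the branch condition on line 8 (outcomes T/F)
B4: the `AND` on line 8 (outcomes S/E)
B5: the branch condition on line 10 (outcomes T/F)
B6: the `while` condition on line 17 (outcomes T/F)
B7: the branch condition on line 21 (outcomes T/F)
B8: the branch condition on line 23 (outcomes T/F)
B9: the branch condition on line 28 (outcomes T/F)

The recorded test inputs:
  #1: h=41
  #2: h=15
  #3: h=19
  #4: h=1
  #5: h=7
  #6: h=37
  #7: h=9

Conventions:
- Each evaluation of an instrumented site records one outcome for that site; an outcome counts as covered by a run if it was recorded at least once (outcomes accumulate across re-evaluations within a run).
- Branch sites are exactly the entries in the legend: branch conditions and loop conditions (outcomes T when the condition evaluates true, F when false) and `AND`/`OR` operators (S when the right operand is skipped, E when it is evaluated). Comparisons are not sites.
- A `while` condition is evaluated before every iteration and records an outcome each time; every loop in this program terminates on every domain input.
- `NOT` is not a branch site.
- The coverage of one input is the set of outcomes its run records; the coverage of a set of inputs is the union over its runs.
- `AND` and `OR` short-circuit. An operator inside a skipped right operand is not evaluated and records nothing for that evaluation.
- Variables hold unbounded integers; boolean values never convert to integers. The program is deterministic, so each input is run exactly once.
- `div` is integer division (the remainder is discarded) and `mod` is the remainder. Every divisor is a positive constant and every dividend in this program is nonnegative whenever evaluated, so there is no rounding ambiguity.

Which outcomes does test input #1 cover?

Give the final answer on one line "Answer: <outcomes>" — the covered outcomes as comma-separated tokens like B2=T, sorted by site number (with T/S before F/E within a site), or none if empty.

Event log for input #1 (h=41):
  B1->T, B2->F, B6->T, B6->T, B6->F, B7->F, B8->T, B9->T
as a set, this run covers: B1=T, B2=F, B6=T, B6=F, B7=F, B8=T, B9=T

Answer: B1=T, B2=F, B6=T, B6=F, B7=F, B8=T, B9=T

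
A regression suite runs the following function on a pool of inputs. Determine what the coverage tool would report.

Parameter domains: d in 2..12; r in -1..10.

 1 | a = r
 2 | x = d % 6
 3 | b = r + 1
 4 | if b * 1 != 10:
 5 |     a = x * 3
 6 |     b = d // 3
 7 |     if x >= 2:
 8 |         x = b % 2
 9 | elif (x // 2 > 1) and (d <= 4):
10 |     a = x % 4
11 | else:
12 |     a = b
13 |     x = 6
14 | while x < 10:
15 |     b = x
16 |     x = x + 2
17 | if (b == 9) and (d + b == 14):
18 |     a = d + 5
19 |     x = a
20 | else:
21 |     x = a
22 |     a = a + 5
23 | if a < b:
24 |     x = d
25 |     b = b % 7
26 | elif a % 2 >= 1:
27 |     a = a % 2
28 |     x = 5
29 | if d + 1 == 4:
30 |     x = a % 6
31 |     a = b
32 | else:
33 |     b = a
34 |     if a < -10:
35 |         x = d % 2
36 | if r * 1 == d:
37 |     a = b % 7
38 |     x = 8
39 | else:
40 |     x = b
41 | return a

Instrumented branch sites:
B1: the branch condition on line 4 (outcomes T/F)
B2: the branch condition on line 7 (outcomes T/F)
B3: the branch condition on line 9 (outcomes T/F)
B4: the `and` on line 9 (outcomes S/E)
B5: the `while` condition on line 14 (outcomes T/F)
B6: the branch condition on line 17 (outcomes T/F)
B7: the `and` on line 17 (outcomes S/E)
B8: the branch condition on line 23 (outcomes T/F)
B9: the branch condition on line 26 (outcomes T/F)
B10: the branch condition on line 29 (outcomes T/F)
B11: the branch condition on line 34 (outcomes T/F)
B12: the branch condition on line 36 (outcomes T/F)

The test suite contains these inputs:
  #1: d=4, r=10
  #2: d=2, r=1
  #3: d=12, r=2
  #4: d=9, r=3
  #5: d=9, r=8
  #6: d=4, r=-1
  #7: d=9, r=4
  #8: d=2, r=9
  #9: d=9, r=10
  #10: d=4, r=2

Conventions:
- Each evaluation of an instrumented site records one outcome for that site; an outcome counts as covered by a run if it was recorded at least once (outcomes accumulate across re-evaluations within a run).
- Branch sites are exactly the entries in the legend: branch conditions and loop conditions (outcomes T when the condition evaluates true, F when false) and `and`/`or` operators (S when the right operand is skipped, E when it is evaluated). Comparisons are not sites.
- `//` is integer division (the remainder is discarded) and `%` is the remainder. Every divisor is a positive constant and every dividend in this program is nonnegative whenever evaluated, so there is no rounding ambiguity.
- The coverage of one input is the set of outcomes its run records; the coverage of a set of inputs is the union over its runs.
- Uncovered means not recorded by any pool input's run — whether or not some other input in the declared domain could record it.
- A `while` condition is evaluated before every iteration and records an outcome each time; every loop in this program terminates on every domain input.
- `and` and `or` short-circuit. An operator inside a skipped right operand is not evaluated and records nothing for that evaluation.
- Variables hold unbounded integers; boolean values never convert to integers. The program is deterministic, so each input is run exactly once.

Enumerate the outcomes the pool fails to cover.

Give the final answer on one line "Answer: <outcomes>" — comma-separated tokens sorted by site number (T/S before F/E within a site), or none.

test 1 (d=4, r=10) fires B1->T, B2->T, B5->T, B5->T, B5->T, B5->T, B5->T, B5->F, B7->E, B6->F, B8->F, B9->T, B10->F, B11->F, ...; hits B1=T, B2=T, B5=T, B5=F, B6=F, B7=E, B8=F, B9=T, B10=F, B11=F, B12=F
test 2 (d=2, r=1) fires B1->T, B2->T, B5->T, B5->T, B5->T, B5->T, B5->T, B5->F, B7->S, B6->F, B8->F, B9->T, B10->F, B11->F, ...; hits B1=T, B2=T, B5=T, B5=F, B6=F, B7=S, B8=F, B9=T, B10=F, B11=F, B12=F
test 3 (d=12, r=2) fires B1->T, B2->F, B5->T, B5->T, B5->T, B5->T, B5->T, B5->F, B7->S, B6->F, B8->T, B10->F, B11->F, B12->F; hits B1=T, B2=F, B5=T, B5=F, B6=F, B7=S, B8=T, B10=F, B11=F, B12=F
test 4 (d=9, r=3) fires B1->T, B2->T, B5->T, B5->T, B5->T, B5->T, B5->T, B5->F, B7->E, B6->F, B8->F, B9->F, B10->F, B11->F, ...; hits B1=T, B2=T, B5=T, B5=F, B6=F, B7=E, B8=F, B9=F, B10=F, B11=F, B12=F
test 5 (d=9, r=8) fires B1->T, B2->T, B5->T, B5->T, B5->T, B5->T, B5->T, B5->F, B7->E, B6->F, B8->F, B9->F, B10->F, B11->F, ...; hits B1=T, B2=T, B5=T, B5=F, B6=F, B7=E, B8=F, B9=F, B10=F, B11=F, B12=F
test 6 (d=4, r=-1) fires B1->T, B2->T, B5->T, B5->T, B5->T, B5->T, B5->T, B5->F, B7->E, B6->F, B8->F, B9->T, B10->F, B11->F, ...; hits B1=T, B2=T, B5=T, B5=F, B6=F, B7=E, B8=F, B9=T, B10=F, B11=F, B12=F
test 7 (d=9, r=4) fires B1->T, B2->T, B5->T, B5->T, B5->T, B5->T, B5->T, B5->F, B7->E, B6->F, B8->F, B9->F, B10->F, B11->F, ...; hits B1=T, B2=T, B5=T, B5=F, B6=F, B7=E, B8=F, B9=F, B10=F, B11=F, B12=F
test 8 (d=2, r=9) fires B1->F, B4->S, B3->F, B5->T, B5->T, B5->F, B7->S, B6->F, B8->F, B9->T, B10->F, B11->F, B12->F; hits B1=F, B3=F, B4=S, B5=T, B5=F, B6=F, B7=S, B8=F, B9=T, B10=F, B11=F, B12=F
test 9 (d=9, r=10) fires B1->T, B2->T, B5->T, B5->T, B5->T, B5->T, B5->T, B5->F, B7->E, B6->F, B8->F, B9->F, B10->F, B11->F, ...; hits B1=T, B2=T, B5=T, B5=F, B6=F, B7=E, B8=F, B9=F, B10=F, B11=F, B12=F
test 10 (d=4, r=2) fires B1->T, B2->T, B5->T, B5->T, B5->T, B5->T, B5->T, B5->F, B7->E, B6->F, B8->F, B9->T, B10->F, B11->F, ...; hits B1=T, B2=T, B5=T, B5=F, B6=F, B7=E, B8=F, B9=T, B10=F, B11=F, B12=F
union over the pool: B1=T, B1=F, B2=T, B2=F, B3=F, B4=S, B5=T, B5=F, B6=F, B7=S, B7=E, B8=T, B8=F, B9=T, B9=F, B10=F, B11=F, B12=F
uncovered (6 of 24): B3=T, B4=E, B6=T, B10=T, B11=T, B12=T

Answer: B3=T, B4=E, B6=T, B10=T, B11=T, B12=T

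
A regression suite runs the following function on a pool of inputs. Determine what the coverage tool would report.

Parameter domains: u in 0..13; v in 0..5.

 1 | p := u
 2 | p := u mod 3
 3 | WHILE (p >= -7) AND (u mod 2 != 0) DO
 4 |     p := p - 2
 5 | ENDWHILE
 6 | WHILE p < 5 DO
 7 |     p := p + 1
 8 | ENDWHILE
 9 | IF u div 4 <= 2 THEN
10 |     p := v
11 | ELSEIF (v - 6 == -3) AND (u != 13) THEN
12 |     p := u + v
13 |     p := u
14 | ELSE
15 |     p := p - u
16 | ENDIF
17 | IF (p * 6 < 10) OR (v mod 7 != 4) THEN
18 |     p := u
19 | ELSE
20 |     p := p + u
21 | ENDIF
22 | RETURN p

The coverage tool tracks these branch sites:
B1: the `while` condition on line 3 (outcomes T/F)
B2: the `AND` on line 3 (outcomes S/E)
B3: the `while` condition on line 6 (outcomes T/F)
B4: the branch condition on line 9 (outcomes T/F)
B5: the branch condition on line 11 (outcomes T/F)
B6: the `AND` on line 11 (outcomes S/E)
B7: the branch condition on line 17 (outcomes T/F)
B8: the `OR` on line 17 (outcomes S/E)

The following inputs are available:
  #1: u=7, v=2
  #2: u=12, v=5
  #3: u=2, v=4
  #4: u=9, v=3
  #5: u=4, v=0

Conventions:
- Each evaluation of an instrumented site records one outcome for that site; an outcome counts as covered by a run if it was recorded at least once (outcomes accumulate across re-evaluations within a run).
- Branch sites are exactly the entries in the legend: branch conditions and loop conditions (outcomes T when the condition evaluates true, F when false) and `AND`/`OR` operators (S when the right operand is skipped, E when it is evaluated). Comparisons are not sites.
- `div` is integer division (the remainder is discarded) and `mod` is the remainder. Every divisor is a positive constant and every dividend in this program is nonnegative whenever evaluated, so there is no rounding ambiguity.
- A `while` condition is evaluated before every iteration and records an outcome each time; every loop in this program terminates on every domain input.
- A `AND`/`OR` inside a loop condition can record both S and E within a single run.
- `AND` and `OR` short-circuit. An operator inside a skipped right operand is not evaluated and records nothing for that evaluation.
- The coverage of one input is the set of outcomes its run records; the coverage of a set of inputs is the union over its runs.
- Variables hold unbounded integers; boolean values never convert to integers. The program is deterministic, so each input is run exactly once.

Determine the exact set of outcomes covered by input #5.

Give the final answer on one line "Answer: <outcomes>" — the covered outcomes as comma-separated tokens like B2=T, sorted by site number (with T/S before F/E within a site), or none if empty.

Event log for input #5 (u=4, v=0):
  B2->E, B1->F, B3->T, B3->T, B3->T, B3->T, B3->F, B4->T, B8->S, B7->T
collecting distinct outcomes: B1=F, B2=E, B3=T, B3=F, B4=T, B7=T, B8=S

Answer: B1=F, B2=E, B3=T, B3=F, B4=T, B7=T, B8=S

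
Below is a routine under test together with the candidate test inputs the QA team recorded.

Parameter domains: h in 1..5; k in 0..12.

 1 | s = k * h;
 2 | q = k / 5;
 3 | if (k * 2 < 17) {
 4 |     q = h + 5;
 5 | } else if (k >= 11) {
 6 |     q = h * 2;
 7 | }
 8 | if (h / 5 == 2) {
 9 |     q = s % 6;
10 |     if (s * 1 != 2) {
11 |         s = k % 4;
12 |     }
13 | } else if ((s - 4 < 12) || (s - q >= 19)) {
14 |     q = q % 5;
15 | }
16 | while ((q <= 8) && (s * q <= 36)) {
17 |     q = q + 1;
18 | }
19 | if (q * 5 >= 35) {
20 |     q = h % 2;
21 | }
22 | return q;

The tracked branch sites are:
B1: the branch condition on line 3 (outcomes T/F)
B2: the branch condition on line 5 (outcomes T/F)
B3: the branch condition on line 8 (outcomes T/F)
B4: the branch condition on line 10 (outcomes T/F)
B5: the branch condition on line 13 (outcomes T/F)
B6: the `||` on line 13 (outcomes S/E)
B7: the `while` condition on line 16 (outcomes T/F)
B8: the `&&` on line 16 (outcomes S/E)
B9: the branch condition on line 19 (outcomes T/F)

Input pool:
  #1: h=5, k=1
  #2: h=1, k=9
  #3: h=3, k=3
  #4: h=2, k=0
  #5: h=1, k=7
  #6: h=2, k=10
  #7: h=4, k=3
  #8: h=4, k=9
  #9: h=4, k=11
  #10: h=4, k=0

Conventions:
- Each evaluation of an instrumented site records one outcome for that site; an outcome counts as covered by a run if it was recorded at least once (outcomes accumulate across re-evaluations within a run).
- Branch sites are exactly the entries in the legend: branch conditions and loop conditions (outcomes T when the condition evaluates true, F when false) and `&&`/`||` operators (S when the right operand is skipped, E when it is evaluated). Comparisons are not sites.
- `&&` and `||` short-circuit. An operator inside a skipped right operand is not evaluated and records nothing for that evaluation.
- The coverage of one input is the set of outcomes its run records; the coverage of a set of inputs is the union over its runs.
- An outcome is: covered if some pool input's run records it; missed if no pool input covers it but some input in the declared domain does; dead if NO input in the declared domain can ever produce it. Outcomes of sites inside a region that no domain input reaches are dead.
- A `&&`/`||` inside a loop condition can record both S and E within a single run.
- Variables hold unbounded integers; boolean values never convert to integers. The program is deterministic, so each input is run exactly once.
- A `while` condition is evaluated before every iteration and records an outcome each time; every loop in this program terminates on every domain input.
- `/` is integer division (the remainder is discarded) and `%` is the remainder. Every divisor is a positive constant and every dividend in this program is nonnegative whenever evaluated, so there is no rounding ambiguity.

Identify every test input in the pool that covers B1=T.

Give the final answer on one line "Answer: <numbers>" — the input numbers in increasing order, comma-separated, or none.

input #1 (h=5, k=1): hits B1=T
input #2 (h=1, k=9): never hits B1=T
input #3 (h=3, k=3): hits B1=T
input #4 (h=2, k=0): hits B1=T
input #5 (h=1, k=7): hits B1=T
input #6 (h=2, k=10): never hits B1=T
input #7 (h=4, k=3): hits B1=T
input #8 (h=4, k=9): never hits B1=T
input #9 (h=4, k=11): never hits B1=T
input #10 (h=4, k=0): hits B1=T

Answer: 1, 3, 4, 5, 7, 10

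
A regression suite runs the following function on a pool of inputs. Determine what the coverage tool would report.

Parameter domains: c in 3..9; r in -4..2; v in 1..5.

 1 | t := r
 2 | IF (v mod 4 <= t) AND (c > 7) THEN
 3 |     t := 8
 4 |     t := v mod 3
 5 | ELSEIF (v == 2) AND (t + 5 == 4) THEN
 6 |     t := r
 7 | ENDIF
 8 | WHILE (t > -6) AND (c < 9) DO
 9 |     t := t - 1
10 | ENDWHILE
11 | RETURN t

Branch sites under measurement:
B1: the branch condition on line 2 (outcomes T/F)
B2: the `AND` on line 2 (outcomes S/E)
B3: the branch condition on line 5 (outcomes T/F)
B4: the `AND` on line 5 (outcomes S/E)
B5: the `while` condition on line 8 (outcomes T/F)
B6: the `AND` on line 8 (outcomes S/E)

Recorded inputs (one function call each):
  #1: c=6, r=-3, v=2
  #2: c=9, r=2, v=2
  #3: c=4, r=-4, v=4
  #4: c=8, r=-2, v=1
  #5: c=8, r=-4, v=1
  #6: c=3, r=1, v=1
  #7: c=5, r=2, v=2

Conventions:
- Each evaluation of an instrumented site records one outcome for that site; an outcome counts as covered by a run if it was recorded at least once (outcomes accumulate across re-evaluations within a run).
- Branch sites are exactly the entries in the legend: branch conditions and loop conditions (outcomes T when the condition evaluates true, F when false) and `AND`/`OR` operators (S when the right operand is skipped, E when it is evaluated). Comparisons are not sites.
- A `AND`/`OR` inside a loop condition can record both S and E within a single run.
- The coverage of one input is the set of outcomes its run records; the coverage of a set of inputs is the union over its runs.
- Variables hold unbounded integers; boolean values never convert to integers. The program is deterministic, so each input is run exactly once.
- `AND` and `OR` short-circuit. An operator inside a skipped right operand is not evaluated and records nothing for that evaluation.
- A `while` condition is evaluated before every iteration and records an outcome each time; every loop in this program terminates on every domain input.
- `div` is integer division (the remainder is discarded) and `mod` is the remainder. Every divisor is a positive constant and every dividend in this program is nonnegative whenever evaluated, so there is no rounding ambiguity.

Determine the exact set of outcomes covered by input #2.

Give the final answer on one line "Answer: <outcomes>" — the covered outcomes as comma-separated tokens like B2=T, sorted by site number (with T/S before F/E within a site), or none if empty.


Running input #2 (c=9, r=2, v=2), event by event:
  B2->E, B1->T, B6->E, B5->F
distinct outcomes covered: B1=T, B2=E, B5=F, B6=E
Answer: B1=T, B2=E, B5=F, B6=E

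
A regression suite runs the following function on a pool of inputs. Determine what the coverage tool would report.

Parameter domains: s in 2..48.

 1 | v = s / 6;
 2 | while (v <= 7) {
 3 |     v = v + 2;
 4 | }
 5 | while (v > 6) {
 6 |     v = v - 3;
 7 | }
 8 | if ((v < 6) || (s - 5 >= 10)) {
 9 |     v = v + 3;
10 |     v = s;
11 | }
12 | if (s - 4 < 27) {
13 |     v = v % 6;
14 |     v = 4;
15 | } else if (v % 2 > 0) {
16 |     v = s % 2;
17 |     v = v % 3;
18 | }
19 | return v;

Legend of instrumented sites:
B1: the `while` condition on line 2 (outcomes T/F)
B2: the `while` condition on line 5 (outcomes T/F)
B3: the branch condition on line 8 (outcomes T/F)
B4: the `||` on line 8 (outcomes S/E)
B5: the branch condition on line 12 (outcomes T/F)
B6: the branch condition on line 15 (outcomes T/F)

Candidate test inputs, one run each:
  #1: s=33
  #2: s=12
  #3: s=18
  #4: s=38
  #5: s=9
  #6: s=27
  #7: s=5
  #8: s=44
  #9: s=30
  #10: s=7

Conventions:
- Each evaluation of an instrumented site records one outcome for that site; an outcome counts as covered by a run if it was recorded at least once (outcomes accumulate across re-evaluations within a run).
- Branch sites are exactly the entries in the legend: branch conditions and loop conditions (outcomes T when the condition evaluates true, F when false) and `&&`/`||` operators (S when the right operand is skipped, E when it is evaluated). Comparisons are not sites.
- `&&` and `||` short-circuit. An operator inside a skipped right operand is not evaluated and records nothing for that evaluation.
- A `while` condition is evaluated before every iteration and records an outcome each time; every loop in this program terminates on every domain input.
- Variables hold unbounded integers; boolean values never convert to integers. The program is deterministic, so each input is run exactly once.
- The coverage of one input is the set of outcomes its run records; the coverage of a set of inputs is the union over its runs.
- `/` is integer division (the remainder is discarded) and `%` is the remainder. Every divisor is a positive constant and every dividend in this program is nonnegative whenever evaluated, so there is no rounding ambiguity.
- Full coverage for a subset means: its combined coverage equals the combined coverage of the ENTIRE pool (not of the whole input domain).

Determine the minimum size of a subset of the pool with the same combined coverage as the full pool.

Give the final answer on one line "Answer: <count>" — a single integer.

input #1, s=33: events B1->T, B1->T, B1->F, B2->T, B2->F, B4->E, B3->T, B5->F, B6->T; outcomes B1=T, B1=F, B2=T, B2=F, B3=T, B4=E, B5=F, B6=T
input #2, s=12: events B1->T, B1->T, B1->T, B1->F, B2->T, B2->F, B4->S, B3->T, B5->T; outcomes B1=T, B1=F, B2=T, B2=F, B3=T, B4=S, B5=T
input #3, s=18: events B1->T, B1->T, B1->T, B1->F, B2->T, B2->F, B4->E, B3->T, B5->T; outcomes B1=T, B1=F, B2=T, B2=F, B3=T, B4=E, B5=T
input #4, s=38: events B1->T, B1->F, B2->T, B2->F, B4->S, B3->T, B5->F, B6->F; outcomes B1=T, B1=F, B2=T, B2=F, B3=T, B4=S, B5=F, B6=F
input #5, s=9: events B1->T, B1->T, B1->T, B1->T, B1->F, B2->T, B2->F, B4->E, B3->F, B5->T; outcomes B1=T, B1=F, B2=T, B2=F, B3=F, B4=E, B5=T
input #6, s=27: events B1->T, B1->T, B1->F, B2->T, B2->F, B4->S, B3->T, B5->T; outcomes B1=T, B1=F, B2=T, B2=F, B3=T, B4=S, B5=T
input #7, s=5: events B1->T, B1->T, B1->T, B1->T, B1->F, B2->T, B2->F, B4->S, B3->T, B5->T; outcomes B1=T, B1=F, B2=T, B2=F, B3=T, B4=S, B5=T
input #8, s=44: events B1->T, B1->F, B2->T, B2->F, B4->E, B3->T, B5->F, B6->F; outcomes B1=T, B1=F, B2=T, B2=F, B3=T, B4=E, B5=F, B6=F
input #9, s=30: events B1->T, B1->T, B1->F, B2->T, B2->F, B4->E, B3->T, B5->T; outcomes B1=T, B1=F, B2=T, B2=F, B3=T, B4=E, B5=T
input #10, s=7: events B1->T, B1->T, B1->T, B1->T, B1->F, B2->T, B2->F, B4->E, B3->F, B5->T; outcomes B1=T, B1=F, B2=T, B2=F, B3=F, B4=E, B5=T
pool-wide coverage (12 outcomes): B1=T, B1=F, B2=T, B2=F, B3=T, B3=F, B4=S, B4=E, B5=T, B5=F, B6=T, B6=F
every size-1 subset falls short of the 12 outcomes (best: 8/12)
every size-2 subset falls short of the 12 outcomes (best: 11/12)
the canonical winner is {1, 4, 5}: size 3, full 12-outcome coverage, earliest index list among size-3 covers

Answer: 3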